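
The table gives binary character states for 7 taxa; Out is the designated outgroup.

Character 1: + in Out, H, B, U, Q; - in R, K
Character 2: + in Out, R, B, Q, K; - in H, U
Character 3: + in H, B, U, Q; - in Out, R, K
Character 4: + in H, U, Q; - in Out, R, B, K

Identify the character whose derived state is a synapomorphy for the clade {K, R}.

Character polarity is set by the outgroup: the derived state is whichever differs from the outgroup's state, so for Character 1, Character 2 the derived state is '-', and for the remaining characters it is '+'.
Character 1 (derived state '-') is shared by K and R — a synapomorphy uniting that clade.
Character 2 (derived state '-') is shared by H and U — a synapomorphy uniting that clade.
Only B, H, Q, and U show the derived state '+' for Character 3, supporting them as a clade.
Character 4: derived state '+' in H, Q, and U only — synapomorphy for {H, Q, U}.
Most parsimonious ingroup topology: ((((U,H),Q),B),(R,K)).
The clade {K, R} is supported by Character 1: its derived state '-' occurs in exactly those taxa and in no other taxon (including the outgroup).

Character 1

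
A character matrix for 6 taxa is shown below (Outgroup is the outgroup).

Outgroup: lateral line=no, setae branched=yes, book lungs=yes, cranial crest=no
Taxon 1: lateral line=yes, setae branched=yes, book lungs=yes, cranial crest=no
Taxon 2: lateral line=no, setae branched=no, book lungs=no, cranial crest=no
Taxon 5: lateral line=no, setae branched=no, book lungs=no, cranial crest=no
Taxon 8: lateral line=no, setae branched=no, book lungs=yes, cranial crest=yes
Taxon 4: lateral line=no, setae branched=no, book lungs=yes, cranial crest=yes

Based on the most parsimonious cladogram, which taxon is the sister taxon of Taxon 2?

Taxon 5

Character polarity is set by the outgroup: the derived state is whichever differs from the outgroup's state, so for setae branched, book lungs the derived state is 'no', and for the remaining characters it is 'yes'.
lateral line (derived state 'yes') is unique to Taxon 1 (autapomorphy; uninformative for grouping).
Only Taxon 2, Taxon 4, Taxon 5, and Taxon 8 show the derived state 'no' for setae branched, supporting them as a clade.
book lungs: derived state 'no' in Taxon 2 and Taxon 5 only — synapomorphy for {Taxon 2, Taxon 5}.
Only Taxon 4 and Taxon 8 show the derived state 'yes' for cranial crest, supporting them as a clade.
Most parsimonious ingroup topology: (Taxon 1,((Taxon 2,Taxon 5),(Taxon 8,Taxon 4))).
Taxon 2 and Taxon 5 form a cherry on this tree, so they are sister taxa.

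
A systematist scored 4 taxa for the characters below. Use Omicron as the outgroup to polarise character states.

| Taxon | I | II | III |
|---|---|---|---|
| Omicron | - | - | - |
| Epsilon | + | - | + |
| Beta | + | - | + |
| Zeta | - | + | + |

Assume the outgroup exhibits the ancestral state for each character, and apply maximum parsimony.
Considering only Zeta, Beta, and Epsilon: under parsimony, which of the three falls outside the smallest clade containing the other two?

Zeta

The outgroup has state '-' for every character, so '+' is the derived state throughout.
I (derived state '+') is shared by Beta and Epsilon — a synapomorphy uniting that clade.
II (derived state '+') is unique to Zeta (autapomorphy; uninformative for grouping).
All ingroup taxa share the derived state '+' for III; it defines the ingroup but does not resolve relationships within it.
Most parsimonious ingroup topology: ((Epsilon,Beta),Zeta).
Beta and Epsilon share a more recent common ancestor with each other than either does with Zeta, so Zeta is the least closely related of the three.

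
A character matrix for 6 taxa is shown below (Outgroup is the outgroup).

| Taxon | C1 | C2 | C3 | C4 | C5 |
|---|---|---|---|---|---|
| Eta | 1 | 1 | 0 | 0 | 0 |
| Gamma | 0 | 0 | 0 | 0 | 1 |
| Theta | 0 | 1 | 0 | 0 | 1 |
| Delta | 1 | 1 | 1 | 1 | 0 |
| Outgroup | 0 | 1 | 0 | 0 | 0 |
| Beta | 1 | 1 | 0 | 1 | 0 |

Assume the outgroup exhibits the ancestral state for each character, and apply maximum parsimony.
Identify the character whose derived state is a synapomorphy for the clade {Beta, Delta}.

C4

Character polarity is set by the outgroup: the derived state is whichever differs from the outgroup's state, so for C2 the derived state is '0', and for the remaining characters it is '1'.
C1: derived state '1' in Beta, Delta, and Eta only — synapomorphy for {Beta, Delta, Eta}.
C2: derived state '0' in Gamma only — an autapomorphy, so it tells us nothing about relationships among taxa.
C3 (derived state '1') is unique to Delta (autapomorphy; uninformative for grouping).
Only Beta and Delta show the derived state '1' for C4, supporting them as a clade.
Only Gamma and Theta show the derived state '1' for C5, supporting them as a clade.
Most parsimonious ingroup topology: (((Beta,Delta),Eta),(Theta,Gamma)).
The clade {Beta, Delta} is supported by C4: its derived state '1' occurs in exactly those taxa and in no other taxon (including the outgroup).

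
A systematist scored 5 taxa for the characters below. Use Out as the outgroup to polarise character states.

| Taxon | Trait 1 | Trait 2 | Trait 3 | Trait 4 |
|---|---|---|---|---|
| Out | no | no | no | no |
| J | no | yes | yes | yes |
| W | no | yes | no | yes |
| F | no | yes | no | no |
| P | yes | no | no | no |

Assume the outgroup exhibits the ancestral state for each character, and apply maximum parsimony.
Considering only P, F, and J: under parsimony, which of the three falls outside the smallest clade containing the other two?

P

The outgroup has state 'no' for every character, so 'yes' is the derived state throughout.
Trait 1 (derived state 'yes') is unique to P (autapomorphy; uninformative for grouping).
Only F, J, and W show the derived state 'yes' for Trait 2, supporting them as a clade.
Trait 3 (derived state 'yes') is unique to J (autapomorphy; uninformative for grouping).
Trait 4 (derived state 'yes') is shared by J and W — a synapomorphy uniting that clade.
Most parsimonious ingroup topology: (((J,W),F),P).
J and F share a more recent common ancestor with each other than either does with P, so P is the least closely related of the three.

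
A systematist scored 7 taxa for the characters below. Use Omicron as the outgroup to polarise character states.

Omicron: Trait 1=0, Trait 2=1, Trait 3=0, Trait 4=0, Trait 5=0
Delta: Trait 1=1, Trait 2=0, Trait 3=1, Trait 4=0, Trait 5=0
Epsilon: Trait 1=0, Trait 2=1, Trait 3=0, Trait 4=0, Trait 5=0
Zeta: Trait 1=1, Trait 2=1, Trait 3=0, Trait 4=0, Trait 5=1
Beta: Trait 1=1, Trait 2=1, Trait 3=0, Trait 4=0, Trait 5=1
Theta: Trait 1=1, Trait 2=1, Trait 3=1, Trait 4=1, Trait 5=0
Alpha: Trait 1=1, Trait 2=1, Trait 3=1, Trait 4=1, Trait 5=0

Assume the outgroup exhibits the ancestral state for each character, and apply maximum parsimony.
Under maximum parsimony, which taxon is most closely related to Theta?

Alpha

Character polarity is set by the outgroup: the derived state is whichever differs from the outgroup's state, so for Trait 2 the derived state is '0', and for the remaining characters it is '1'.
Trait 1 (derived state '1') is shared by Alpha, Beta, Delta, Theta, and Zeta — a synapomorphy uniting that clade.
Trait 2: derived state '0' in Delta only — an autapomorphy, so it tells us nothing about relationships among taxa.
Trait 3 (derived state '1') is shared by Alpha, Delta, and Theta — a synapomorphy uniting that clade.
Only Alpha and Theta show the derived state '1' for Trait 4, supporting them as a clade.
Trait 5: derived state '1' in Beta and Zeta only — synapomorphy for {Beta, Zeta}.
Most parsimonious ingroup topology: (((Delta,(Theta,Alpha)),(Zeta,Beta)),Epsilon).
Theta and Alpha form a cherry on this tree, so they are sister taxa.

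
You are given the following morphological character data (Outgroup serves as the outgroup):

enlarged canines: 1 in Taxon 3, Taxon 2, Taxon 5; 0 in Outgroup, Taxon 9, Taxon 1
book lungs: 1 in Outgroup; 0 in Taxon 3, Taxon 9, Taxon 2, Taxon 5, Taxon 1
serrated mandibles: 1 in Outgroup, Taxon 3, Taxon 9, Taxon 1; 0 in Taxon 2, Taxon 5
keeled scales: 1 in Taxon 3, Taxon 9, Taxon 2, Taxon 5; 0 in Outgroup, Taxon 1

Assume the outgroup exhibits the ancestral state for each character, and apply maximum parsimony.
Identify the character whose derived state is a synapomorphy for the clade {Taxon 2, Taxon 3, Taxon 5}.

enlarged canines

Character polarity is set by the outgroup: the derived state is whichever differs from the outgroup's state, so for book lungs, serrated mandibles the derived state is '0', and for the remaining characters it is '1'.
enlarged canines (derived state '1') is shared by Taxon 2, Taxon 3, and Taxon 5 — a synapomorphy uniting that clade.
All ingroup taxa share the derived state '0' for book lungs; it defines the ingroup but does not resolve relationships within it.
Only Taxon 2 and Taxon 5 show the derived state '0' for serrated mandibles, supporting them as a clade.
keeled scales: derived state '1' in Taxon 2, Taxon 3, Taxon 5, and Taxon 9 only — synapomorphy for {Taxon 2, Taxon 3, Taxon 5, Taxon 9}.
Most parsimonious ingroup topology: (((Taxon 3,(Taxon 2,Taxon 5)),Taxon 9),Taxon 1).
The clade {Taxon 2, Taxon 3, Taxon 5} is supported by enlarged canines: its derived state '1' occurs in exactly those taxa and in no other taxon (including the outgroup).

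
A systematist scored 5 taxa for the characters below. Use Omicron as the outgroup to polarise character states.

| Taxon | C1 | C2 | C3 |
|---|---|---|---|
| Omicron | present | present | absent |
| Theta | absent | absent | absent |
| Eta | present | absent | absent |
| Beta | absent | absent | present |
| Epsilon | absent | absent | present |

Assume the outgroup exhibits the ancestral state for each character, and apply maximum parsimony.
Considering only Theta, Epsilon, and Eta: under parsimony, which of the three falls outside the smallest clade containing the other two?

Character polarity is set by the outgroup: the derived state is whichever differs from the outgroup's state, so for C1, C2 the derived state is 'absent', and for the remaining characters it is 'present'.
C1 (derived state 'absent') is shared by Beta, Epsilon, and Theta — a synapomorphy uniting that clade.
All ingroup taxa share the derived state 'absent' for C2; it defines the ingroup but does not resolve relationships within it.
Only Beta and Epsilon show the derived state 'present' for C3, supporting them as a clade.
Most parsimonious ingroup topology: ((Theta,(Beta,Epsilon)),Eta).
Theta and Epsilon share a more recent common ancestor with each other than either does with Eta, so Eta is the least closely related of the three.

Eta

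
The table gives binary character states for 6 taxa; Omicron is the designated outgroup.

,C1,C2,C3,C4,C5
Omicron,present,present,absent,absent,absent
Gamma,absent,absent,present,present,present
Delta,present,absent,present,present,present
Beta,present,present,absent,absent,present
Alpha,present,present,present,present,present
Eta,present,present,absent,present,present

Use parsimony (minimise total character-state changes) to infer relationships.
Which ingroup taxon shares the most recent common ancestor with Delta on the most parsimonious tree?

Character polarity is set by the outgroup: the derived state is whichever differs from the outgroup's state, so for C1, C2 the derived state is 'absent', and for the remaining characters it is 'present'.
C1: derived state 'absent' in Gamma only — an autapomorphy, so it tells us nothing about relationships among taxa.
C2: derived state 'absent' in Delta and Gamma only — synapomorphy for {Delta, Gamma}.
Only Alpha, Delta, and Gamma show the derived state 'present' for C3, supporting them as a clade.
C4 (derived state 'present') is shared by Alpha, Delta, Eta, and Gamma — a synapomorphy uniting that clade.
C5 (derived state 'present') is shared by all ingroup taxa — unites the whole ingroup.
Most parsimonious ingroup topology: ((((Gamma,Delta),Alpha),Eta),Beta).
Delta and Gamma form a cherry on this tree, so they are sister taxa.

Gamma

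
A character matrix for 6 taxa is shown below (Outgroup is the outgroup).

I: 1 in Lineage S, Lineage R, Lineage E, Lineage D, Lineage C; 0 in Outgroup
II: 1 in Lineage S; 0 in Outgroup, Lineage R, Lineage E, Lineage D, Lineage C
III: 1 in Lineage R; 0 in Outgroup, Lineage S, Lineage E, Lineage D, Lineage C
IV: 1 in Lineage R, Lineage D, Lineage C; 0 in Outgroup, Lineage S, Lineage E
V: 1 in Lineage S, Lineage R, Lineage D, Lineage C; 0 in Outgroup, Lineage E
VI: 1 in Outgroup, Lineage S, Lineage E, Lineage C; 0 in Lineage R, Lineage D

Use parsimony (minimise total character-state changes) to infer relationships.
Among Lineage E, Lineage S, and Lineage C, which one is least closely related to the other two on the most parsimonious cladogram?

Character polarity is set by the outgroup: the derived state is whichever differs from the outgroup's state, so for VI the derived state is '0', and for the remaining characters it is '1'.
I (derived state '1') is shared by all ingroup taxa — unites the whole ingroup.
II (derived state '1') is unique to Lineage S (autapomorphy; uninformative for grouping).
III: derived state '1' in Lineage R only — an autapomorphy, so it tells us nothing about relationships among taxa.
IV: derived state '1' in Lineage C, Lineage D, and Lineage R only — synapomorphy for {Lineage C, Lineage D, Lineage R}.
V (derived state '1') is shared by Lineage C, Lineage D, Lineage R, and Lineage S — a synapomorphy uniting that clade.
VI: derived state '0' in Lineage D and Lineage R only — synapomorphy for {Lineage D, Lineage R}.
Most parsimonious ingroup topology: ((Lineage S,((Lineage R,Lineage D),Lineage C)),Lineage E).
Lineage S and Lineage C share a more recent common ancestor with each other than either does with Lineage E, so Lineage E is the least closely related of the three.

Lineage E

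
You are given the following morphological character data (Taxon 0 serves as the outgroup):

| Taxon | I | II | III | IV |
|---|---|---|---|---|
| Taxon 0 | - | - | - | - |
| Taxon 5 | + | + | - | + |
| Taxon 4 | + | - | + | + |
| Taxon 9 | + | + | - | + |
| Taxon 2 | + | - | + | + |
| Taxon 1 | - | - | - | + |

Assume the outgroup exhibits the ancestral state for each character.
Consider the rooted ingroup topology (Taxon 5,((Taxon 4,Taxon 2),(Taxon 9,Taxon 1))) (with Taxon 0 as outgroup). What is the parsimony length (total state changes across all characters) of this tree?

Map each character onto (Taxon 5,((Taxon 4,Taxon 2),(Taxon 9,Taxon 1))) (rooted by Taxon 0) and count the minimum state changes it requires (Fitch parsimony):
I: 2; II: 2; III: 1; IV: 1.
Total tree length = 6.

6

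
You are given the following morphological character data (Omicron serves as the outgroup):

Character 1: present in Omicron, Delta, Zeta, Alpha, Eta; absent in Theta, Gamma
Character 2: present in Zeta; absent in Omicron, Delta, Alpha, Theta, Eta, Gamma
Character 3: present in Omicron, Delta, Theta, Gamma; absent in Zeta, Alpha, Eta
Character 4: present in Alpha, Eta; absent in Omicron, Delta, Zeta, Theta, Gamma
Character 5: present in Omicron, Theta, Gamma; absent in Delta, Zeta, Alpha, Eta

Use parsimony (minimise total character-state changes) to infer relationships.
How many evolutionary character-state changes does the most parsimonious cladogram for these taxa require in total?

5

Character polarity is set by the outgroup: the derived state is whichever differs from the outgroup's state, so for Character 1, Character 3, Character 5 the derived state is 'absent', and for the remaining characters it is 'present'.
Only Gamma and Theta show the derived state 'absent' for Character 1, supporting them as a clade.
Character 2 (derived state 'present') is unique to Zeta (autapomorphy; uninformative for grouping).
Only Alpha, Eta, and Zeta show the derived state 'absent' for Character 3, supporting them as a clade.
Only Alpha and Eta show the derived state 'present' for Character 4, supporting them as a clade.
Character 5: derived state 'absent' in Alpha, Delta, Eta, and Zeta only — synapomorphy for {Alpha, Delta, Eta, Zeta}.
Most parsimonious ingroup topology: ((Delta,(Zeta,(Alpha,Eta))),(Theta,Gamma)).
Changes per character on this tree: Character 1: 1; Character 2: 1; Character 3: 1; Character 4: 1; Character 5: 1.
Total = 5.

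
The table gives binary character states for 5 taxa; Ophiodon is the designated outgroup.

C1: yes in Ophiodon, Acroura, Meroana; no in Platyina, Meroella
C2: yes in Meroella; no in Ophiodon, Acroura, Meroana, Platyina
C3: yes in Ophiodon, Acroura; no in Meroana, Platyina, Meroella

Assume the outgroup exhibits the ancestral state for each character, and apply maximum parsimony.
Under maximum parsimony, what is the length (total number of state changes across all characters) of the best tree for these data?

3

Character polarity is set by the outgroup: the derived state is whichever differs from the outgroup's state, so for C1, C3 the derived state is 'no', and for the remaining characters it is 'yes'.
C1 (derived state 'no') is shared by Meroella and Platyina — a synapomorphy uniting that clade.
C2: derived state 'yes' in Meroella only — an autapomorphy, so it tells us nothing about relationships among taxa.
C3 (derived state 'no') is shared by Meroana, Meroella, and Platyina — a synapomorphy uniting that clade.
Most parsimonious ingroup topology: (Acroura,(Meroana,(Platyina,Meroella))).
Changes per character on this tree: C1: 1; C2: 1; C3: 1.
Total = 3.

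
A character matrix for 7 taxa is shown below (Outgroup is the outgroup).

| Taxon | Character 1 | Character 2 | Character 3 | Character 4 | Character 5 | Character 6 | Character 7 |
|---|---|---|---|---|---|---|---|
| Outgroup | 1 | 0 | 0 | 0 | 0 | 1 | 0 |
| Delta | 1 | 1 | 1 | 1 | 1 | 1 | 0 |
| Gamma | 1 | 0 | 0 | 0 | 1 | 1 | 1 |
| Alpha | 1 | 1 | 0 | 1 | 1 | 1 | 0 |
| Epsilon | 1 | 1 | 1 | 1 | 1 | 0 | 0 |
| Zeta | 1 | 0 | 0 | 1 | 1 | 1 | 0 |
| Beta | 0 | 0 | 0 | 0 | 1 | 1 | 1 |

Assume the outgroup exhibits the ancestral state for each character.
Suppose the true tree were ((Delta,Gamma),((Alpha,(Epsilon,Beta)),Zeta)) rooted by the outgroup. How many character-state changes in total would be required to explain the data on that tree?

Map each character onto ((Delta,Gamma),((Alpha,(Epsilon,Beta)),Zeta)) (rooted by Outgroup) and count the minimum state changes it requires (Fitch parsimony):
Character 1: 1; Character 2: 3; Character 3: 2; Character 4: 3; Character 5: 1; Character 6: 1; Character 7: 2.
Total tree length = 13.

13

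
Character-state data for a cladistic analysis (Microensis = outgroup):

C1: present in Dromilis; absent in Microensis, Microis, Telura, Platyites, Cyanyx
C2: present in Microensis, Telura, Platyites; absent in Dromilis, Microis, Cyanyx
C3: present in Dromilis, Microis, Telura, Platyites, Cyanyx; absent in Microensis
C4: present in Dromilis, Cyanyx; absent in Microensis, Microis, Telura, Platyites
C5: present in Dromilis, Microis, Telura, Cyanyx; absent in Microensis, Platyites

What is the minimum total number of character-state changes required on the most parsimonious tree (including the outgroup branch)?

Character polarity is set by the outgroup: the derived state is whichever differs from the outgroup's state, so for C2 the derived state is 'absent', and for the remaining characters it is 'present'.
C1: derived state 'present' in Dromilis only — an autapomorphy, so it tells us nothing about relationships among taxa.
C2 (derived state 'absent') is shared by Cyanyx, Dromilis, and Microis — a synapomorphy uniting that clade.
All ingroup taxa share the derived state 'present' for C3; it defines the ingroup but does not resolve relationships within it.
C4 (derived state 'present') is shared by Cyanyx and Dromilis — a synapomorphy uniting that clade.
Only Cyanyx, Dromilis, Microis, and Telura show the derived state 'present' for C5, supporting them as a clade.
Most parsimonious ingroup topology: ((((Dromilis,Cyanyx),Microis),Telura),Platyites).
Changes per character on this tree: C1: 1; C2: 1; C3: 1; C4: 1; C5: 1.
Total = 5.

5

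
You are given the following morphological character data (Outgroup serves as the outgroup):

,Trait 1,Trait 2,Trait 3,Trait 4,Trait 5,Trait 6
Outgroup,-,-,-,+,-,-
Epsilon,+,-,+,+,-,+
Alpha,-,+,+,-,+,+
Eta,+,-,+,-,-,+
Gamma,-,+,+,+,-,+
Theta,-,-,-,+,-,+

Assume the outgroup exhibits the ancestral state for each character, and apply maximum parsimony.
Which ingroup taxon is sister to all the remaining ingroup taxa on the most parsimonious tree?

Theta

Character polarity is set by the outgroup: the derived state is whichever differs from the outgroup's state, so for Trait 4 the derived state is '-', and for the remaining characters it is '+'.
Trait 1: derived state '+' in Epsilon and Eta only — synapomorphy for {Epsilon, Eta}.
Trait 2 (derived state '+') is shared by Alpha and Gamma — a synapomorphy uniting that clade.
Trait 3: derived state '+' in Alpha, Epsilon, Eta, and Gamma only — synapomorphy for {Alpha, Epsilon, Eta, Gamma}.
Trait 4 (state '-') occurs in Alpha and Eta but conflicts with the nesting implied by the other characters — most parsimoniously interpreted as homoplasy.
Trait 5 (derived state '+') is unique to Alpha (autapomorphy; uninformative for grouping).
All ingroup taxa share the derived state '+' for Trait 6; it defines the ingroup but does not resolve relationships within it.
Most parsimonious ingroup topology: (((Epsilon,Eta),(Alpha,Gamma)),Theta).
Theta is sister to the clade containing all other ingroup taxa, so it is the earliest-diverging (most basal) ingroup lineage.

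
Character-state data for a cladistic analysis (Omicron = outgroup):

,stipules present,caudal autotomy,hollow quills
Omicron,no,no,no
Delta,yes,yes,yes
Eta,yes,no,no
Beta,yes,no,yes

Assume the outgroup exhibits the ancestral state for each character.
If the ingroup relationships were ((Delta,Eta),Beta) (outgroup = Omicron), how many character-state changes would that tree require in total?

Map each character onto ((Delta,Eta),Beta) (rooted by Omicron) and count the minimum state changes it requires (Fitch parsimony):
stipules present: 1; caudal autotomy: 1; hollow quills: 2.
Total tree length = 4.

4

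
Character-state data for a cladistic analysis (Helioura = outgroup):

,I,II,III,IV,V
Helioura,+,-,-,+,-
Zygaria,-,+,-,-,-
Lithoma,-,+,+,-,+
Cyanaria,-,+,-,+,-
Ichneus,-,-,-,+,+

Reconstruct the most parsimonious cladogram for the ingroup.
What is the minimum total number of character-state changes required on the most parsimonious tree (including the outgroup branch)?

6

Character polarity is set by the outgroup: the derived state is whichever differs from the outgroup's state, so for I, IV the derived state is '-', and for the remaining characters it is '+'.
I (derived state '-') is shared by all ingroup taxa — unites the whole ingroup.
II: derived state '+' in Cyanaria, Lithoma, and Zygaria only — synapomorphy for {Cyanaria, Lithoma, Zygaria}.
III: derived state '+' in Lithoma only — an autapomorphy, so it tells us nothing about relationships among taxa.
Only Lithoma and Zygaria show the derived state '-' for IV, supporting them as a clade.
V (state '+') occurs in Ichneus and Lithoma but conflicts with the nesting implied by the other characters — most parsimoniously interpreted as homoplasy.
Most parsimonious ingroup topology: (((Zygaria,Lithoma),Cyanaria),Ichneus).
Changes per character on this tree: I: 1; II: 1; III: 1; IV: 1; V: 2.
Total = 6.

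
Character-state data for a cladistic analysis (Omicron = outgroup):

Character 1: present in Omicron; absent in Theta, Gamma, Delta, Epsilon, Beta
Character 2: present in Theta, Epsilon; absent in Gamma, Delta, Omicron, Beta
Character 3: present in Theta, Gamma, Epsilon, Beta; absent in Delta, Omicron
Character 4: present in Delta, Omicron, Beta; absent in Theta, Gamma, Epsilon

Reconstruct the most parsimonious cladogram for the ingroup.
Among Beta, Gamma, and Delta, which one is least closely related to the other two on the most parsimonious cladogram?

Character polarity is set by the outgroup: the derived state is whichever differs from the outgroup's state, so for Character 1, Character 4 the derived state is 'absent', and for the remaining characters it is 'present'.
Character 1 (derived state 'absent') is shared by all ingroup taxa — unites the whole ingroup.
Character 2 (derived state 'present') is shared by Epsilon and Theta — a synapomorphy uniting that clade.
Character 3 (derived state 'present') is shared by Beta, Epsilon, Gamma, and Theta — a synapomorphy uniting that clade.
Character 4: derived state 'absent' in Epsilon, Gamma, and Theta only — synapomorphy for {Epsilon, Gamma, Theta}.
Most parsimonious ingroup topology: ((((Theta,Epsilon),Gamma),Beta),Delta).
Beta and Gamma share a more recent common ancestor with each other than either does with Delta, so Delta is the least closely related of the three.

Delta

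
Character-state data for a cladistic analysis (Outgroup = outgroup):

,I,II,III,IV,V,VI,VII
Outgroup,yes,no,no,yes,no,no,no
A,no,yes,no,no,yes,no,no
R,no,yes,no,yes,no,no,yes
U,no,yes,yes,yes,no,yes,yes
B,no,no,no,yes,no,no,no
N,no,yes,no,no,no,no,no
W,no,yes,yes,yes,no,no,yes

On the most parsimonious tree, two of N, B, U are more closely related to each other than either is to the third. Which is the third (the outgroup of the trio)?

Character polarity is set by the outgroup: the derived state is whichever differs from the outgroup's state, so for I, IV the derived state is 'no', and for the remaining characters it is 'yes'.
All ingroup taxa share the derived state 'no' for I; it defines the ingroup but does not resolve relationships within it.
II (derived state 'yes') is shared by A, N, R, U, and W — a synapomorphy uniting that clade.
III (derived state 'yes') is shared by U and W — a synapomorphy uniting that clade.
IV: derived state 'no' in A and N only — synapomorphy for {A, N}.
V: derived state 'yes' in A only — an autapomorphy, so it tells us nothing about relationships among taxa.
VI: derived state 'yes' in U only — an autapomorphy, so it tells us nothing about relationships among taxa.
Only R, U, and W show the derived state 'yes' for VII, supporting them as a clade.
Most parsimonious ingroup topology: (((A,N),(R,(U,W))),B).
N and U share a more recent common ancestor with each other than either does with B, so B is the least closely related of the three.

B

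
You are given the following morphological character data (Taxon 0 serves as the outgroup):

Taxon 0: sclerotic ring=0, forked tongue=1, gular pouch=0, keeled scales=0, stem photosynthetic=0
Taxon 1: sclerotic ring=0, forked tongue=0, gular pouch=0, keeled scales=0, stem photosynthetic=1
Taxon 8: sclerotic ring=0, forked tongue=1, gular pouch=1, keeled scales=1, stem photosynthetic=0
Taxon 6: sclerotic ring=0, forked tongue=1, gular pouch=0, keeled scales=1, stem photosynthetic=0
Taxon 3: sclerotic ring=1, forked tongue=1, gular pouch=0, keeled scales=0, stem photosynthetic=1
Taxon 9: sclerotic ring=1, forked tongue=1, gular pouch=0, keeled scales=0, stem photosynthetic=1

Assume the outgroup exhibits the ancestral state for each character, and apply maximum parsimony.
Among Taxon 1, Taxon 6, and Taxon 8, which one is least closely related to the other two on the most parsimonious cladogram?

Taxon 1

Character polarity is set by the outgroup: the derived state is whichever differs from the outgroup's state, so for forked tongue the derived state is '0', and for the remaining characters it is '1'.
sclerotic ring: derived state '1' in Taxon 3 and Taxon 9 only — synapomorphy for {Taxon 3, Taxon 9}.
forked tongue (derived state '0') is unique to Taxon 1 (autapomorphy; uninformative for grouping).
gular pouch: derived state '1' in Taxon 8 only — an autapomorphy, so it tells us nothing about relationships among taxa.
Only Taxon 6 and Taxon 8 show the derived state '1' for keeled scales, supporting them as a clade.
Only Taxon 1, Taxon 3, and Taxon 9 show the derived state '1' for stem photosynthetic, supporting them as a clade.
Most parsimonious ingroup topology: ((Taxon 1,(Taxon 3,Taxon 9)),(Taxon 8,Taxon 6)).
Taxon 8 and Taxon 6 share a more recent common ancestor with each other than either does with Taxon 1, so Taxon 1 is the least closely related of the three.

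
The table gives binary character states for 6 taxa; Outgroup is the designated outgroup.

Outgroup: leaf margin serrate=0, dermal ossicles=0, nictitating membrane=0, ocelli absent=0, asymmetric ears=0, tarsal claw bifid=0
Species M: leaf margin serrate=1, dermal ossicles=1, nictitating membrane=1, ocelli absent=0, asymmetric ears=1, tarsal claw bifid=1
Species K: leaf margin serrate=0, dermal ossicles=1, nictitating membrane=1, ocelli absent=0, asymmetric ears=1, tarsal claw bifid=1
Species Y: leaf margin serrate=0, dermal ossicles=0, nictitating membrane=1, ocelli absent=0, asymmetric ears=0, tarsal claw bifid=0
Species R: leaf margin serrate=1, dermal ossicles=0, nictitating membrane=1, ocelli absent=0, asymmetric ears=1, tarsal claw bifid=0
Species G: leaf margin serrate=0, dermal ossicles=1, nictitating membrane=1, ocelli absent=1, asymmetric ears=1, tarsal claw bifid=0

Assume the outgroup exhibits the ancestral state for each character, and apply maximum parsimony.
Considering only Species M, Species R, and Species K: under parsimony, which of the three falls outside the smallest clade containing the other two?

Species R

The outgroup has state '0' for every character, so '1' is the derived state throughout.
leaf margin serrate groups Species M and Species R, which is incompatible with the clades supported by the remaining characters; treating it as convergent (homoplasy) costs fewer steps than any alternative tree.
dermal ossicles: derived state '1' in Species G, Species K, and Species M only — synapomorphy for {Species G, Species K, Species M}.
nictitating membrane (derived state '1') is shared by all ingroup taxa — unites the whole ingroup.
ocelli absent: derived state '1' in Species G only — an autapomorphy, so it tells us nothing about relationships among taxa.
asymmetric ears: derived state '1' in Species G, Species K, Species M, and Species R only — synapomorphy for {Species G, Species K, Species M, Species R}.
tarsal claw bifid: derived state '1' in Species K and Species M only — synapomorphy for {Species K, Species M}.
Most parsimonious ingroup topology: ((Species R,((Species K,Species M),Species G)),Species Y).
Species M and Species K share a more recent common ancestor with each other than either does with Species R, so Species R is the least closely related of the three.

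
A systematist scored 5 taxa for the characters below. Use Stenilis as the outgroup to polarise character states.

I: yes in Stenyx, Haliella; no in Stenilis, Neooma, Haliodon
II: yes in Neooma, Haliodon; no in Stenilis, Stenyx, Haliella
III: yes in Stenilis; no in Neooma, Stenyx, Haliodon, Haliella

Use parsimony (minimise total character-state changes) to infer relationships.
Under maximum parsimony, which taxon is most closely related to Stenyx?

Haliella

Character polarity is set by the outgroup: the derived state is whichever differs from the outgroup's state, so for III the derived state is 'no', and for the remaining characters it is 'yes'.
Only Haliella and Stenyx show the derived state 'yes' for I, supporting them as a clade.
Only Haliodon and Neooma show the derived state 'yes' for II, supporting them as a clade.
III (derived state 'no') is shared by all ingroup taxa — unites the whole ingroup.
Most parsimonious ingroup topology: ((Neooma,Haliodon),(Stenyx,Haliella)).
Stenyx and Haliella form a cherry on this tree, so they are sister taxa.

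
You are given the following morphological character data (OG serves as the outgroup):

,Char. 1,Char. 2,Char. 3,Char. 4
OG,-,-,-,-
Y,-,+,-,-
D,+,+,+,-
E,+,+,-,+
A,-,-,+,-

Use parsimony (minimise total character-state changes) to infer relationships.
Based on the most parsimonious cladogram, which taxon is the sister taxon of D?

E

The outgroup has state '-' for every character, so '+' is the derived state throughout.
Char. 1: derived state '+' in D and E only — synapomorphy for {D, E}.
Char. 2: derived state '+' in D, E, and Y only — synapomorphy for {D, E, Y}.
Char. 3 groups A and D, which is incompatible with the clades supported by the remaining characters; treating it as convergent (homoplasy) costs fewer steps than any alternative tree.
Char. 4 (derived state '+') is unique to E (autapomorphy; uninformative for grouping).
Most parsimonious ingroup topology: ((Y,(D,E)),A).
D and E form a cherry on this tree, so they are sister taxa.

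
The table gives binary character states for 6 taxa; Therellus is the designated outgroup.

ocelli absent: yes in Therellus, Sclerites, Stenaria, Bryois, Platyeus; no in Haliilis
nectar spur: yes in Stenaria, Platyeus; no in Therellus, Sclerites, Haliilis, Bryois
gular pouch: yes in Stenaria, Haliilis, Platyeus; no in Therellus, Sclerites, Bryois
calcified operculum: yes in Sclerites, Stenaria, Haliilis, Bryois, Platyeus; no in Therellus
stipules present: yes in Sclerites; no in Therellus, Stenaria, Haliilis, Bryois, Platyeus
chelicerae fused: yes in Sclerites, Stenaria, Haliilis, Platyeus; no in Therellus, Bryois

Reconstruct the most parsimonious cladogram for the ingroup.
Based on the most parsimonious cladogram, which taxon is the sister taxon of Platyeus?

Stenaria

Character polarity is set by the outgroup: the derived state is whichever differs from the outgroup's state, so for ocelli absent the derived state is 'no', and for the remaining characters it is 'yes'.
ocelli absent (derived state 'no') is unique to Haliilis (autapomorphy; uninformative for grouping).
nectar spur: derived state 'yes' in Platyeus and Stenaria only — synapomorphy for {Platyeus, Stenaria}.
Only Haliilis, Platyeus, and Stenaria show the derived state 'yes' for gular pouch, supporting them as a clade.
calcified operculum (derived state 'yes') is shared by all ingroup taxa — unites the whole ingroup.
stipules present: derived state 'yes' in Sclerites only — an autapomorphy, so it tells us nothing about relationships among taxa.
chelicerae fused: derived state 'yes' in Haliilis, Platyeus, Sclerites, and Stenaria only — synapomorphy for {Haliilis, Platyeus, Sclerites, Stenaria}.
Most parsimonious ingroup topology: ((Sclerites,((Stenaria,Platyeus),Haliilis)),Bryois).
Platyeus and Stenaria form a cherry on this tree, so they are sister taxa.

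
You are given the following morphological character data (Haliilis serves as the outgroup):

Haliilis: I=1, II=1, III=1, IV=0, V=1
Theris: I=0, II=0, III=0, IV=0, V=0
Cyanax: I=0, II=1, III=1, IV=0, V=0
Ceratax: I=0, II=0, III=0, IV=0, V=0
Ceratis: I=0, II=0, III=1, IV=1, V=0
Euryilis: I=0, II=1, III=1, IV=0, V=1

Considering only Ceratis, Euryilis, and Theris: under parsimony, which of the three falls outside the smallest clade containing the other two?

Character polarity is set by the outgroup: the derived state is whichever differs from the outgroup's state, so for I, II, III, V the derived state is '0', and for the remaining characters it is '1'.
All ingroup taxa share the derived state '0' for I; it defines the ingroup but does not resolve relationships within it.
Only Ceratax, Ceratis, and Theris show the derived state '0' for II, supporting them as a clade.
Only Ceratax and Theris show the derived state '0' for III, supporting them as a clade.
IV (derived state '1') is unique to Ceratis (autapomorphy; uninformative for grouping).
Only Ceratax, Ceratis, Cyanax, and Theris show the derived state '0' for V, supporting them as a clade.
Most parsimonious ingroup topology: ((((Theris,Ceratax),Ceratis),Cyanax),Euryilis).
Ceratis and Theris share a more recent common ancestor with each other than either does with Euryilis, so Euryilis is the least closely related of the three.

Euryilis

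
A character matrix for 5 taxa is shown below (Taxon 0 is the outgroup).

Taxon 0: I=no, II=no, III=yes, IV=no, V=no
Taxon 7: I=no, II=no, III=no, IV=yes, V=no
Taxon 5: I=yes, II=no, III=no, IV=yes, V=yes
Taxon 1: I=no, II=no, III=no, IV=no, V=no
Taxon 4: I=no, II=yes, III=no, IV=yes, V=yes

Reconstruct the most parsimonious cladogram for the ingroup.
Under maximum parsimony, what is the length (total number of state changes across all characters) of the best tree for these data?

5

Character polarity is set by the outgroup: the derived state is whichever differs from the outgroup's state, so for III the derived state is 'no', and for the remaining characters it is 'yes'.
I (derived state 'yes') is unique to Taxon 5 (autapomorphy; uninformative for grouping).
II: derived state 'yes' in Taxon 4 only — an autapomorphy, so it tells us nothing about relationships among taxa.
All ingroup taxa share the derived state 'no' for III; it defines the ingroup but does not resolve relationships within it.
IV: derived state 'yes' in Taxon 4, Taxon 5, and Taxon 7 only — synapomorphy for {Taxon 4, Taxon 5, Taxon 7}.
Only Taxon 4 and Taxon 5 show the derived state 'yes' for V, supporting them as a clade.
Most parsimonious ingroup topology: ((Taxon 7,(Taxon 5,Taxon 4)),Taxon 1).
Changes per character on this tree: I: 1; II: 1; III: 1; IV: 1; V: 1.
Total = 5.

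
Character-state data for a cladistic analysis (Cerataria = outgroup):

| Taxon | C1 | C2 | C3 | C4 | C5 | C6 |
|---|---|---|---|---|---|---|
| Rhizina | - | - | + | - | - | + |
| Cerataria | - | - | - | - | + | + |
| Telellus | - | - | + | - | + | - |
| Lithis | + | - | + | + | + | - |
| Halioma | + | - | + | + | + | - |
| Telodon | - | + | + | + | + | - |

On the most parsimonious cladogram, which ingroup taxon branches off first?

Rhizina

Character polarity is set by the outgroup: the derived state is whichever differs from the outgroup's state, so for C5, C6 the derived state is '-', and for the remaining characters it is '+'.
Only Halioma and Lithis show the derived state '+' for C1, supporting them as a clade.
C2 (derived state '+') is unique to Telodon (autapomorphy; uninformative for grouping).
C3 (derived state '+') is shared by all ingroup taxa — unites the whole ingroup.
C4: derived state '+' in Halioma, Lithis, and Telodon only — synapomorphy for {Halioma, Lithis, Telodon}.
C5: derived state '-' in Rhizina only — an autapomorphy, so it tells us nothing about relationships among taxa.
C6 (derived state '-') is shared by Halioma, Lithis, Telellus, and Telodon — a synapomorphy uniting that clade.
Most parsimonious ingroup topology: (((Telodon,(Lithis,Halioma)),Telellus),Rhizina).
Rhizina is sister to the clade containing all other ingroup taxa, so it is the earliest-diverging (most basal) ingroup lineage.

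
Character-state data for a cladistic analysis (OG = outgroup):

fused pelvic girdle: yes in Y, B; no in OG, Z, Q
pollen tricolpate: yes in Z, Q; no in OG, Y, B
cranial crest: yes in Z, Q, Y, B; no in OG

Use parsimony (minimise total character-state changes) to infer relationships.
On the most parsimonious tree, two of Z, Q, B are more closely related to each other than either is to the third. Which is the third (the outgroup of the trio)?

The outgroup has state 'no' for every character, so 'yes' is the derived state throughout.
fused pelvic girdle (derived state 'yes') is shared by B and Y — a synapomorphy uniting that clade.
Only Q and Z show the derived state 'yes' for pollen tricolpate, supporting them as a clade.
All ingroup taxa share the derived state 'yes' for cranial crest; it defines the ingroup but does not resolve relationships within it.
Most parsimonious ingroup topology: ((Z,Q),(Y,B)).
Q and Z share a more recent common ancestor with each other than either does with B, so B is the least closely related of the three.

B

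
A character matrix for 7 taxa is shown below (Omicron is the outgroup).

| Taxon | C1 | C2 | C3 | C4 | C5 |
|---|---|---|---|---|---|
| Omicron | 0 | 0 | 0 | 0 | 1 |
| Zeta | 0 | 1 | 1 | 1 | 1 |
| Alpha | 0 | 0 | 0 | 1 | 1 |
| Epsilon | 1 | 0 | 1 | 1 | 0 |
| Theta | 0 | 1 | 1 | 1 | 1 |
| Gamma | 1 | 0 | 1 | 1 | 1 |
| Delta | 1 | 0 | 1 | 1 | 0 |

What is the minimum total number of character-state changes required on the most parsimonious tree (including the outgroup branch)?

5

Character polarity is set by the outgroup: the derived state is whichever differs from the outgroup's state, so for C5 the derived state is '0', and for the remaining characters it is '1'.
C1 (derived state '1') is shared by Delta, Epsilon, and Gamma — a synapomorphy uniting that clade.
C2 (derived state '1') is shared by Theta and Zeta — a synapomorphy uniting that clade.
C3: derived state '1' in Delta, Epsilon, Gamma, Theta, and Zeta only — synapomorphy for {Delta, Epsilon, Gamma, Theta, Zeta}.
C4 (derived state '1') is shared by all ingroup taxa — unites the whole ingroup.
Only Delta and Epsilon show the derived state '0' for C5, supporting them as a clade.
Most parsimonious ingroup topology: (((Zeta,Theta),((Epsilon,Delta),Gamma)),Alpha).
Changes per character on this tree: C1: 1; C2: 1; C3: 1; C4: 1; C5: 1.
Total = 5.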